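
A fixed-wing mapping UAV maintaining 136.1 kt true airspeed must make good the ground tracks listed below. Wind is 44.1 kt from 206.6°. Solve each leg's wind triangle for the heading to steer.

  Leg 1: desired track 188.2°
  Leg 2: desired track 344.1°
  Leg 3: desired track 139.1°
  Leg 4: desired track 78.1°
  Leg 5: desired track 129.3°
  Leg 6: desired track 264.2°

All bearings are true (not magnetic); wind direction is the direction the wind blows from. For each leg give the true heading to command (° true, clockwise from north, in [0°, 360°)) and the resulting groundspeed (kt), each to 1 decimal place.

Leg 1: heading=194.1°, groundspeed=93.5 kt
Leg 2: heading=331.5°, groundspeed=165.3 kt
Leg 3: heading=156.5°, groundspeed=113.0 kt
Leg 4: heading=92.8°, groundspeed=159.1 kt
Leg 5: heading=147.7°, groundspeed=119.4 kt
Leg 6: heading=248.3°, groundspeed=107.3 kt

Leg 1: desired track 188.2°; wind correction +5.9° → command heading 194.1°, groundspeed 93.5 kt
Leg 2: desired track 344.1°; wind correction -12.6° → command heading 331.5°, groundspeed 165.3 kt
Leg 3: desired track 139.1°; wind correction +17.4° → command heading 156.5°, groundspeed 113.0 kt
Leg 4: desired track 78.1°; wind correction +14.7° → command heading 92.8°, groundspeed 159.1 kt
Leg 5: desired track 129.3°; wind correction +18.4° → command heading 147.7°, groundspeed 119.4 kt
Leg 6: desired track 264.2°; wind correction -15.9° → command heading 248.3°, groundspeed 107.3 kt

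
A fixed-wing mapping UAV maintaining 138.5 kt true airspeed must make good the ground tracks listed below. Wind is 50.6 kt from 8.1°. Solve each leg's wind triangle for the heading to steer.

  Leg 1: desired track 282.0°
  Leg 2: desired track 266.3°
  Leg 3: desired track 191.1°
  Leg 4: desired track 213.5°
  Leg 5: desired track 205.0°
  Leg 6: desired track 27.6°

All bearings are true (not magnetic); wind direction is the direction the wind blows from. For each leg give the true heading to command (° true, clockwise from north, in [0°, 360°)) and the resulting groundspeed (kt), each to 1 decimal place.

Leg 1: desired track 282.0°; wind correction +21.4° → command heading 303.4°, groundspeed 125.5 kt
Leg 2: desired track 266.3°; wind correction +21.0° → command heading 287.3°, groundspeed 139.7 kt
Leg 3: desired track 191.1°; wind correction +1.1° → command heading 192.2°, groundspeed 189.0 kt
Leg 4: desired track 213.5°; wind correction +9.0° → command heading 222.5°, groundspeed 182.5 kt
Leg 5: desired track 205.0°; wind correction +6.1° → command heading 211.1°, groundspeed 186.1 kt
Leg 6: desired track 27.6°; wind correction -7.0° → command heading 20.6°, groundspeed 89.8 kt

Leg 1: heading=303.4°, groundspeed=125.5 kt
Leg 2: heading=287.3°, groundspeed=139.7 kt
Leg 3: heading=192.2°, groundspeed=189.0 kt
Leg 4: heading=222.5°, groundspeed=182.5 kt
Leg 5: heading=211.1°, groundspeed=186.1 kt
Leg 6: heading=20.6°, groundspeed=89.8 kt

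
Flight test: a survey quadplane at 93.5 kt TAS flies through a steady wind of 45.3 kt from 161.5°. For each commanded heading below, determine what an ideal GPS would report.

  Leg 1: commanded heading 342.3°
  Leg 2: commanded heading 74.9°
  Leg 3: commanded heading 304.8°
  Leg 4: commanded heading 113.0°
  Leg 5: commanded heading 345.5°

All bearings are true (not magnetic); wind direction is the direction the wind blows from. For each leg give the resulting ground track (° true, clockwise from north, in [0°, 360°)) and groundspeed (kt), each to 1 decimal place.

Leg 1: track=342.0°, groundspeed=138.8 kt
Leg 2: track=48.4°, groundspeed=101.4 kt
Leg 3: track=316.6°, groundspeed=132.6 kt
Leg 4: track=84.9°, groundspeed=72.0 kt
Leg 5: track=344.2°, groundspeed=138.7 kt

Leg 1: heading 342.3°; drift -0.3° → track 342.0°, groundspeed 138.8 kt
Leg 2: heading 74.9°; drift -26.5° → track 48.4°, groundspeed 101.4 kt
Leg 3: heading 304.8°; drift +11.8° → track 316.6°, groundspeed 132.6 kt
Leg 4: heading 113.0°; drift -28.1° → track 84.9°, groundspeed 72.0 kt
Leg 5: heading 345.5°; drift -1.3° → track 344.2°, groundspeed 138.7 kt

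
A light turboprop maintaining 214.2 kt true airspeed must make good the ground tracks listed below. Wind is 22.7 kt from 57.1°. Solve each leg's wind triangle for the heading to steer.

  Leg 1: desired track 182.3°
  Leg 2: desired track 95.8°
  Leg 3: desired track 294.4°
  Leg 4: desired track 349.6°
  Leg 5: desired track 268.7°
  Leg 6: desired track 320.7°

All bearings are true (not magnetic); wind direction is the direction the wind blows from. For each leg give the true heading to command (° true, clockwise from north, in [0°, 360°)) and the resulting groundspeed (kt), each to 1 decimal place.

Leg 1: heading=177.3°, groundspeed=226.5 kt
Leg 2: heading=92.0°, groundspeed=196.0 kt
Leg 3: heading=299.5°, groundspeed=225.6 kt
Leg 4: heading=355.2°, groundspeed=204.5 kt
Leg 5: heading=271.9°, groundspeed=233.2 kt
Leg 6: heading=326.7°, groundspeed=215.5 kt

Leg 1: desired track 182.3°; wind correction -5.0° → command heading 177.3°, groundspeed 226.5 kt
Leg 2: desired track 95.8°; wind correction -3.8° → command heading 92.0°, groundspeed 196.0 kt
Leg 3: desired track 294.4°; wind correction +5.1° → command heading 299.5°, groundspeed 225.6 kt
Leg 4: desired track 349.6°; wind correction +5.6° → command heading 355.2°, groundspeed 204.5 kt
Leg 5: desired track 268.7°; wind correction +3.2° → command heading 271.9°, groundspeed 233.2 kt
Leg 6: desired track 320.7°; wind correction +6.0° → command heading 326.7°, groundspeed 215.5 kt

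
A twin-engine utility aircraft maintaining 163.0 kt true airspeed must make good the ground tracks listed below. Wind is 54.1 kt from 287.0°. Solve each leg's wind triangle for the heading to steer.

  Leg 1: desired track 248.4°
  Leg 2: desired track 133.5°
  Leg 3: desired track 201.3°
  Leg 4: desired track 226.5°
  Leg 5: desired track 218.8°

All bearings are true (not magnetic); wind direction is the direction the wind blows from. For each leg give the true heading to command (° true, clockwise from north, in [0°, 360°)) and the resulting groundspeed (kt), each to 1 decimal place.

Leg 1: desired track 248.4°; wind correction +12.0° → command heading 260.4°, groundspeed 117.2 kt
Leg 2: desired track 133.5°; wind correction +8.5° → command heading 142.0°, groundspeed 209.6 kt
Leg 3: desired track 201.3°; wind correction +19.3° → command heading 220.6°, groundspeed 149.8 kt
Leg 4: desired track 226.5°; wind correction +16.8° → command heading 243.3°, groundspeed 129.4 kt
Leg 5: desired track 218.8°; wind correction +17.9° → command heading 236.7°, groundspeed 135.0 kt

Leg 1: heading=260.4°, groundspeed=117.2 kt
Leg 2: heading=142.0°, groundspeed=209.6 kt
Leg 3: heading=220.6°, groundspeed=149.8 kt
Leg 4: heading=243.3°, groundspeed=129.4 kt
Leg 5: heading=236.7°, groundspeed=135.0 kt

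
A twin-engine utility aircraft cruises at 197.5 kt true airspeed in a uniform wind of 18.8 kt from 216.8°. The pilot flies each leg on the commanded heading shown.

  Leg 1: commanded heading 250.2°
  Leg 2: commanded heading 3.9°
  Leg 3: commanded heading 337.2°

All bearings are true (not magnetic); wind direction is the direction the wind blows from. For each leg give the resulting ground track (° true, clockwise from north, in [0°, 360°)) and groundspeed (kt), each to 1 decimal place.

Leg 1: heading 250.2°; drift +3.3° → track 253.5°, groundspeed 182.1 kt
Leg 2: heading 3.9°; drift +2.7° → track 6.6°, groundspeed 213.5 kt
Leg 3: heading 337.2°; drift +4.5° → track 341.7°, groundspeed 207.6 kt

Leg 1: track=253.5°, groundspeed=182.1 kt
Leg 2: track=6.6°, groundspeed=213.5 kt
Leg 3: track=341.7°, groundspeed=207.6 kt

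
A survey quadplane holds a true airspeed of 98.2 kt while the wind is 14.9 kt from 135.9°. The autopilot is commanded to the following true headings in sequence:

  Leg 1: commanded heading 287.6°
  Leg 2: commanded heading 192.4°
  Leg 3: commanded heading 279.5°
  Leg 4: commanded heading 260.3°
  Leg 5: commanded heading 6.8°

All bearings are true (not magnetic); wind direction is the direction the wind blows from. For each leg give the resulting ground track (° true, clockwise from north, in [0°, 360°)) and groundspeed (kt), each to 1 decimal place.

Leg 1: track=291.2°, groundspeed=111.5 kt
Leg 2: track=200.3°, groundspeed=90.8 kt
Leg 3: track=284.1°, groundspeed=110.5 kt
Leg 4: track=266.9°, groundspeed=107.3 kt
Leg 5: track=0.7°, groundspeed=108.2 kt

Leg 1: heading 287.6°; drift +3.6° → track 291.2°, groundspeed 111.5 kt
Leg 2: heading 192.4°; drift +7.9° → track 200.3°, groundspeed 90.8 kt
Leg 3: heading 279.5°; drift +4.6° → track 284.1°, groundspeed 110.5 kt
Leg 4: heading 260.3°; drift +6.6° → track 266.9°, groundspeed 107.3 kt
Leg 5: heading 6.8°; drift -6.1° → track 0.7°, groundspeed 108.2 kt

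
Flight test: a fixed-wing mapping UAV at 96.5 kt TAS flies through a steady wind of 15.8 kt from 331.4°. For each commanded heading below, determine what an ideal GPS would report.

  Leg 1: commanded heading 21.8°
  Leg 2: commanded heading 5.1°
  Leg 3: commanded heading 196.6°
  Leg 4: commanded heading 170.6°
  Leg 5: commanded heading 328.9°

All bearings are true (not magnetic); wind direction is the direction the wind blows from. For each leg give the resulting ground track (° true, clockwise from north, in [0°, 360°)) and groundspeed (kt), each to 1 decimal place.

Leg 1: track=29.8°, groundspeed=87.3 kt
Leg 2: track=11.1°, groundspeed=83.8 kt
Leg 3: track=190.7°, groundspeed=108.2 kt
Leg 4: track=167.9°, groundspeed=111.5 kt
Leg 5: track=328.4°, groundspeed=80.7 kt

Leg 1: heading 21.8°; drift +8.0° → track 29.8°, groundspeed 87.3 kt
Leg 2: heading 5.1°; drift +6.0° → track 11.1°, groundspeed 83.8 kt
Leg 3: heading 196.6°; drift -5.9° → track 190.7°, groundspeed 108.2 kt
Leg 4: heading 170.6°; drift -2.7° → track 167.9°, groundspeed 111.5 kt
Leg 5: heading 328.9°; drift -0.5° → track 328.4°, groundspeed 80.7 kt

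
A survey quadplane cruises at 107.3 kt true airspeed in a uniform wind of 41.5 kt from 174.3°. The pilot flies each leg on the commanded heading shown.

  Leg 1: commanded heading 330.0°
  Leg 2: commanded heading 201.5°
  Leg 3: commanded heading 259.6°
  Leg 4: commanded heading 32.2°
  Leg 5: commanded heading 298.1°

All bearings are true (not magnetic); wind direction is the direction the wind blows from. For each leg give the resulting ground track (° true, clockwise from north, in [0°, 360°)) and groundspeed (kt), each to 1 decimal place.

Leg 1: heading 330.0°; drift +6.7° → track 336.7°, groundspeed 146.1 kt
Leg 2: heading 201.5°; drift +15.1° → track 216.6°, groundspeed 72.9 kt
Leg 3: heading 259.6°; drift +21.7° → track 281.3°, groundspeed 111.8 kt
Leg 4: heading 32.2°; drift -10.3° → track 21.9°, groundspeed 142.3 kt
Leg 5: heading 298.1°; drift +14.8° → track 312.9°, groundspeed 134.9 kt

Leg 1: track=336.7°, groundspeed=146.1 kt
Leg 2: track=216.6°, groundspeed=72.9 kt
Leg 3: track=281.3°, groundspeed=111.8 kt
Leg 4: track=21.9°, groundspeed=142.3 kt
Leg 5: track=312.9°, groundspeed=134.9 kt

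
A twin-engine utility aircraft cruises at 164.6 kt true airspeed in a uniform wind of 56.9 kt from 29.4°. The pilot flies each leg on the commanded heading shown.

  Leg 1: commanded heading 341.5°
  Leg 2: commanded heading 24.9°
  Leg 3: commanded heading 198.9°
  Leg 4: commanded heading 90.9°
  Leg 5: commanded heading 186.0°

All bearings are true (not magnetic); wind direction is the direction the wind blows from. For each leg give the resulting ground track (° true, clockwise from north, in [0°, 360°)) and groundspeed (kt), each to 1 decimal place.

Leg 1: track=323.0°, groundspeed=133.3 kt
Leg 2: track=22.5°, groundspeed=108.0 kt
Leg 3: track=201.6°, groundspeed=220.8 kt
Leg 4: track=110.9°, groundspeed=146.3 kt
Leg 5: track=192.0°, groundspeed=218.0 kt

Leg 1: heading 341.5°; drift -18.5° → track 323.0°, groundspeed 133.3 kt
Leg 2: heading 24.9°; drift -2.4° → track 22.5°, groundspeed 108.0 kt
Leg 3: heading 198.9°; drift +2.7° → track 201.6°, groundspeed 220.8 kt
Leg 4: heading 90.9°; drift +20.0° → track 110.9°, groundspeed 146.3 kt
Leg 5: heading 186.0°; drift +6.0° → track 192.0°, groundspeed 218.0 kt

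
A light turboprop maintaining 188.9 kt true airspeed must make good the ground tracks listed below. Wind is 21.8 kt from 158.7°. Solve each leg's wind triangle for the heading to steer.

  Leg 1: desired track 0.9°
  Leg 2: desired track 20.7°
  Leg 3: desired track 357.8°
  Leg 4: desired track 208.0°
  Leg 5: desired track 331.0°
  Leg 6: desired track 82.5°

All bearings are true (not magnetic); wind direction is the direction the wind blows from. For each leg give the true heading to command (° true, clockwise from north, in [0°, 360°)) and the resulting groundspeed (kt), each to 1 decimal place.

Leg 1: heading=3.4°, groundspeed=208.9 kt
Leg 2: heading=25.1°, groundspeed=204.5 kt
Leg 3: heading=0.0°, groundspeed=209.4 kt
Leg 4: heading=203.0°, groundspeed=174.0 kt
Leg 5: heading=330.1°, groundspeed=210.5 kt
Leg 6: heading=88.9°, groundspeed=182.5 kt

Leg 1: desired track 0.9°; wind correction +2.5° → command heading 3.4°, groundspeed 208.9 kt
Leg 2: desired track 20.7°; wind correction +4.4° → command heading 25.1°, groundspeed 204.5 kt
Leg 3: desired track 357.8°; wind correction +2.2° → command heading 0.0°, groundspeed 209.4 kt
Leg 4: desired track 208.0°; wind correction -5.0° → command heading 203.0°, groundspeed 174.0 kt
Leg 5: desired track 331.0°; wind correction -0.9° → command heading 330.1°, groundspeed 210.5 kt
Leg 6: desired track 82.5°; wind correction +6.4° → command heading 88.9°, groundspeed 182.5 kt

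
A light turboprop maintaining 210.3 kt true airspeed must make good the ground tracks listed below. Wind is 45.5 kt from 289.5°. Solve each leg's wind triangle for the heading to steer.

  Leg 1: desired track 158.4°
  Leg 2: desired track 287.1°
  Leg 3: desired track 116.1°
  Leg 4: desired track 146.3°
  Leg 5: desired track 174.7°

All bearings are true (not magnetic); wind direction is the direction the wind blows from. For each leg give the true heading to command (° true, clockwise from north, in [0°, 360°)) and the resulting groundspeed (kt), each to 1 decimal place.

Leg 1: desired track 158.4°; wind correction +9.4° → command heading 167.8°, groundspeed 237.4 kt
Leg 2: desired track 287.1°; wind correction +0.5° → command heading 287.6°, groundspeed 164.8 kt
Leg 3: desired track 116.1°; wind correction +1.4° → command heading 117.5°, groundspeed 255.4 kt
Leg 4: desired track 146.3°; wind correction +7.4° → command heading 153.7°, groundspeed 245.0 kt
Leg 5: desired track 174.7°; wind correction +11.3° → command heading 186.0°, groundspeed 225.3 kt

Leg 1: heading=167.8°, groundspeed=237.4 kt
Leg 2: heading=287.6°, groundspeed=164.8 kt
Leg 3: heading=117.5°, groundspeed=255.4 kt
Leg 4: heading=153.7°, groundspeed=245.0 kt
Leg 5: heading=186.0°, groundspeed=225.3 kt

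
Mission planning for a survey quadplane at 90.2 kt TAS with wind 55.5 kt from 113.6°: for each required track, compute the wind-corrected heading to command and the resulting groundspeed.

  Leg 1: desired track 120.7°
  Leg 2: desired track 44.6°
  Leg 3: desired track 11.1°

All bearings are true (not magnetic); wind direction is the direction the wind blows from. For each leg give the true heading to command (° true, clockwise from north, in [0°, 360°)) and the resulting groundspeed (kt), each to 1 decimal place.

Leg 1: heading=116.3°, groundspeed=34.9 kt
Leg 2: heading=79.7°, groundspeed=53.9 kt
Leg 3: heading=48.0°, groundspeed=84.1 kt

Leg 1: desired track 120.7°; wind correction -4.4° → command heading 116.3°, groundspeed 34.9 kt
Leg 2: desired track 44.6°; wind correction +35.1° → command heading 79.7°, groundspeed 53.9 kt
Leg 3: desired track 11.1°; wind correction +36.9° → command heading 48.0°, groundspeed 84.1 kt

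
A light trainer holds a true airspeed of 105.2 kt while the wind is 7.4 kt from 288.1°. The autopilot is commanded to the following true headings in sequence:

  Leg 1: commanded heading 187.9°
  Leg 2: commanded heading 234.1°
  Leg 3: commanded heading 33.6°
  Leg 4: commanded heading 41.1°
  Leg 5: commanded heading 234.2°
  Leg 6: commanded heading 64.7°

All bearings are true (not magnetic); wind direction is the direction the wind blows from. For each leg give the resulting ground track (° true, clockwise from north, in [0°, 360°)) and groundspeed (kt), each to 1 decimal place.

Leg 1: heading 187.9°; drift -3.9° → track 184.0°, groundspeed 106.8 kt
Leg 2: heading 234.1°; drift -3.4° → track 230.7°, groundspeed 101.0 kt
Leg 3: heading 33.6°; drift +3.8° → track 37.4°, groundspeed 107.4 kt
Leg 4: heading 41.1°; drift +3.6° → track 44.7°, groundspeed 108.3 kt
Leg 5: heading 234.2°; drift -3.4° → track 230.8°, groundspeed 101.0 kt
Leg 6: heading 64.7°; drift +2.6° → track 67.3°, groundspeed 110.7 kt

Leg 1: track=184.0°, groundspeed=106.8 kt
Leg 2: track=230.7°, groundspeed=101.0 kt
Leg 3: track=37.4°, groundspeed=107.4 kt
Leg 4: track=44.7°, groundspeed=108.3 kt
Leg 5: track=230.8°, groundspeed=101.0 kt
Leg 6: track=67.3°, groundspeed=110.7 kt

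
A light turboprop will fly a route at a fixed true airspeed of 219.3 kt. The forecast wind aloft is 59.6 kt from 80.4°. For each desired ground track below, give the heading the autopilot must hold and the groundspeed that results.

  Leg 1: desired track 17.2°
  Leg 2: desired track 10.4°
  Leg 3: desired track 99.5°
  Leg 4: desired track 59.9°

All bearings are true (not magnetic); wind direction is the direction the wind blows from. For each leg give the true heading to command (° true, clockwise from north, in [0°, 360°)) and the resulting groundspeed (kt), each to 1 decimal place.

Leg 1: heading=31.2°, groundspeed=185.9 kt
Leg 2: heading=25.2°, groundspeed=191.6 kt
Leg 3: heading=94.4°, groundspeed=162.1 kt
Leg 4: heading=65.4°, groundspeed=162.5 kt

Leg 1: desired track 17.2°; wind correction +14.0° → command heading 31.2°, groundspeed 185.9 kt
Leg 2: desired track 10.4°; wind correction +14.8° → command heading 25.2°, groundspeed 191.6 kt
Leg 3: desired track 99.5°; wind correction -5.1° → command heading 94.4°, groundspeed 162.1 kt
Leg 4: desired track 59.9°; wind correction +5.5° → command heading 65.4°, groundspeed 162.5 kt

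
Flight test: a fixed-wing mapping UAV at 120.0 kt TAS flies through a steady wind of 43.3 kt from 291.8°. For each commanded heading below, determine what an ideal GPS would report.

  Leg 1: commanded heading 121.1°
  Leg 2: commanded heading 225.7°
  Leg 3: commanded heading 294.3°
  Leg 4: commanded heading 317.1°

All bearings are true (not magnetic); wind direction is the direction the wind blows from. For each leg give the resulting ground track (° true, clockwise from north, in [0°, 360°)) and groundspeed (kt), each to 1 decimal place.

Leg 1: track=118.6°, groundspeed=162.9 kt
Leg 2: track=204.6°, groundspeed=109.8 kt
Leg 3: track=295.7°, groundspeed=76.8 kt
Leg 4: track=330.0°, groundspeed=82.9 kt

Leg 1: heading 121.1°; drift -2.5° → track 118.6°, groundspeed 162.9 kt
Leg 2: heading 225.7°; drift -21.1° → track 204.6°, groundspeed 109.8 kt
Leg 3: heading 294.3°; drift +1.4° → track 295.7°, groundspeed 76.8 kt
Leg 4: heading 317.1°; drift +12.9° → track 330.0°, groundspeed 82.9 kt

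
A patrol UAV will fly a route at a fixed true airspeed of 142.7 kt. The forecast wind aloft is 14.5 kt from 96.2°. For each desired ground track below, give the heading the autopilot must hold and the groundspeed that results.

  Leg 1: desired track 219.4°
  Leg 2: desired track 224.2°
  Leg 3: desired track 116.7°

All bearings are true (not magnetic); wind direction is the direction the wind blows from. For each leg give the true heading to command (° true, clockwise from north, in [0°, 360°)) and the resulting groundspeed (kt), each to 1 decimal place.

Leg 1: heading=214.5°, groundspeed=150.1 kt
Leg 2: heading=219.6°, groundspeed=151.2 kt
Leg 3: heading=114.7°, groundspeed=129.0 kt

Leg 1: desired track 219.4°; wind correction -4.9° → command heading 214.5°, groundspeed 150.1 kt
Leg 2: desired track 224.2°; wind correction -4.6° → command heading 219.6°, groundspeed 151.2 kt
Leg 3: desired track 116.7°; wind correction -2.0° → command heading 114.7°, groundspeed 129.0 kt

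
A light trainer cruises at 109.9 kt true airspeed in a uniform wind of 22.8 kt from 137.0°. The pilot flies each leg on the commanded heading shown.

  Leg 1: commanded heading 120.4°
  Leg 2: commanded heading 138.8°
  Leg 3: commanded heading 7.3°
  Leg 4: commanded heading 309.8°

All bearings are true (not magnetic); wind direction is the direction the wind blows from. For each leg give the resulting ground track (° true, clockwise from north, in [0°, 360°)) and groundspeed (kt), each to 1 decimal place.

Leg 1: heading 120.4°; drift -4.2° → track 116.2°, groundspeed 88.3 kt
Leg 2: heading 138.8°; drift +0.5° → track 139.3°, groundspeed 87.1 kt
Leg 3: heading 7.3°; drift -8.0° → track 359.3°, groundspeed 125.7 kt
Leg 4: heading 309.8°; drift +1.2° → track 311.0°, groundspeed 132.6 kt

Leg 1: track=116.2°, groundspeed=88.3 kt
Leg 2: track=139.3°, groundspeed=87.1 kt
Leg 3: track=359.3°, groundspeed=125.7 kt
Leg 4: track=311.0°, groundspeed=132.6 kt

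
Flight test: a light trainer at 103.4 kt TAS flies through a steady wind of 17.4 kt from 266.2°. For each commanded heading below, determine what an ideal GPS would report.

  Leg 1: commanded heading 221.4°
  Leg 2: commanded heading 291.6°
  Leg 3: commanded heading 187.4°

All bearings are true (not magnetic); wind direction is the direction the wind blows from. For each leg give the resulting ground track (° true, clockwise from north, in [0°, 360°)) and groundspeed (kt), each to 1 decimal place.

Leg 1: track=213.7°, groundspeed=91.9 kt
Leg 2: track=296.5°, groundspeed=88.0 kt
Leg 3: track=177.7°, groundspeed=101.5 kt

Leg 1: heading 221.4°; drift -7.7° → track 213.7°, groundspeed 91.9 kt
Leg 2: heading 291.6°; drift +4.9° → track 296.5°, groundspeed 88.0 kt
Leg 3: heading 187.4°; drift -9.7° → track 177.7°, groundspeed 101.5 kt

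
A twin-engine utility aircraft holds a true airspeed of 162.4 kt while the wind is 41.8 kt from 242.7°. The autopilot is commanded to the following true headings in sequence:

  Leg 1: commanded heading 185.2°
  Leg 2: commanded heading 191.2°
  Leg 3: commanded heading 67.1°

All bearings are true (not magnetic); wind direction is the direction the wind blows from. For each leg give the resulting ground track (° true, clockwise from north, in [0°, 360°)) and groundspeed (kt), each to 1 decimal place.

Leg 1: track=171.1°, groundspeed=144.3 kt
Leg 2: track=177.7°, groundspeed=140.2 kt
Leg 3: track=66.2°, groundspeed=204.1 kt

Leg 1: heading 185.2°; drift -14.1° → track 171.1°, groundspeed 144.3 kt
Leg 2: heading 191.2°; drift -13.5° → track 177.7°, groundspeed 140.2 kt
Leg 3: heading 67.1°; drift -0.9° → track 66.2°, groundspeed 204.1 kt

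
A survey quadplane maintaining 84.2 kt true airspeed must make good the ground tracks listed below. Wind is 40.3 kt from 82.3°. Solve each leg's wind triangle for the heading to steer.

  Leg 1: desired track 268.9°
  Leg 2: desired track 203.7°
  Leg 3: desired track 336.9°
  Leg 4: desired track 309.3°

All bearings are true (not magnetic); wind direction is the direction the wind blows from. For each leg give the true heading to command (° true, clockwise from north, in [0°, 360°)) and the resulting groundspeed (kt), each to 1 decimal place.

Leg 1: desired track 268.9°; wind correction +3.2° → command heading 272.1°, groundspeed 124.1 kt
Leg 2: desired track 203.7°; wind correction -24.1° → command heading 179.6°, groundspeed 97.8 kt
Leg 3: desired track 336.9°; wind correction +27.5° → command heading 4.4°, groundspeed 85.4 kt
Leg 4: desired track 309.3°; wind correction +20.5° → command heading 329.8°, groundspeed 106.4 kt

Leg 1: heading=272.1°, groundspeed=124.1 kt
Leg 2: heading=179.6°, groundspeed=97.8 kt
Leg 3: heading=4.4°, groundspeed=85.4 kt
Leg 4: heading=329.8°, groundspeed=106.4 kt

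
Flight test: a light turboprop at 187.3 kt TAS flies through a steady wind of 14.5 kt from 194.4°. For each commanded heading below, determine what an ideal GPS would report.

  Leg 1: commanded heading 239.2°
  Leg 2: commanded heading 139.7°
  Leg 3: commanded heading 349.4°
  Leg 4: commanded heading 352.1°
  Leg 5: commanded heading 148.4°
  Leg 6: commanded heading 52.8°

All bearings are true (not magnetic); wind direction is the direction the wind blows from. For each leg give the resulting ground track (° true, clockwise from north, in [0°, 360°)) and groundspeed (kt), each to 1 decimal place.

Leg 1: track=242.5°, groundspeed=177.3 kt
Leg 2: track=135.9°, groundspeed=179.3 kt
Leg 3: track=351.2°, groundspeed=200.5 kt
Leg 4: track=353.7°, groundspeed=200.8 kt
Leg 5: track=145.0°, groundspeed=177.5 kt
Leg 6: track=50.2°, groundspeed=198.9 kt

Leg 1: heading 239.2°; drift +3.3° → track 242.5°, groundspeed 177.3 kt
Leg 2: heading 139.7°; drift -3.8° → track 135.9°, groundspeed 179.3 kt
Leg 3: heading 349.4°; drift +1.8° → track 351.2°, groundspeed 200.5 kt
Leg 4: heading 352.1°; drift +1.6° → track 353.7°, groundspeed 200.8 kt
Leg 5: heading 148.4°; drift -3.4° → track 145.0°, groundspeed 177.5 kt
Leg 6: heading 52.8°; drift -2.6° → track 50.2°, groundspeed 198.9 kt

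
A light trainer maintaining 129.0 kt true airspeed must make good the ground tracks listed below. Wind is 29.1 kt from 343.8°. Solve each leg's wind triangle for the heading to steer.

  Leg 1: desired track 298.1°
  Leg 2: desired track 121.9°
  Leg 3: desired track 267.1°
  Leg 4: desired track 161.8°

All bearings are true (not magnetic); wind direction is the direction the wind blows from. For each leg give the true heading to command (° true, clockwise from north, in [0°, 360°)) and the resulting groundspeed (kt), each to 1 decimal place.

Leg 1: desired track 298.1°; wind correction +9.3° → command heading 307.4°, groundspeed 107.0 kt
Leg 2: desired track 121.9°; wind correction -8.7° → command heading 113.2°, groundspeed 149.2 kt
Leg 3: desired track 267.1°; wind correction +12.7° → command heading 279.8°, groundspeed 119.2 kt
Leg 4: desired track 161.8°; wind correction -0.5° → command heading 161.3°, groundspeed 158.1 kt

Leg 1: heading=307.4°, groundspeed=107.0 kt
Leg 2: heading=113.2°, groundspeed=149.2 kt
Leg 3: heading=279.8°, groundspeed=119.2 kt
Leg 4: heading=161.3°, groundspeed=158.1 kt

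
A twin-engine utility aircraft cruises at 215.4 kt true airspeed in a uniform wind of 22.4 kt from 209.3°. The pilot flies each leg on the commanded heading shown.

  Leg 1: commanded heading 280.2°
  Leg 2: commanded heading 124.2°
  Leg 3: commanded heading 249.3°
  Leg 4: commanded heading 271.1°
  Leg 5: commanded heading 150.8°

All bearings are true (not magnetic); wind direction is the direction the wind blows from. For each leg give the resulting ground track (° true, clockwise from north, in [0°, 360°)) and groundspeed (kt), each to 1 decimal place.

Leg 1: track=286.0°, groundspeed=209.1 kt
Leg 2: track=118.2°, groundspeed=214.7 kt
Leg 3: track=253.5°, groundspeed=198.8 kt
Leg 4: track=276.6°, groundspeed=205.8 kt
Leg 5: track=145.4°, groundspeed=204.6 kt

Leg 1: heading 280.2°; drift +5.8° → track 286.0°, groundspeed 209.1 kt
Leg 2: heading 124.2°; drift -6.0° → track 118.2°, groundspeed 214.7 kt
Leg 3: heading 249.3°; drift +4.2° → track 253.5°, groundspeed 198.8 kt
Leg 4: heading 271.1°; drift +5.5° → track 276.6°, groundspeed 205.8 kt
Leg 5: heading 150.8°; drift -5.4° → track 145.4°, groundspeed 204.6 kt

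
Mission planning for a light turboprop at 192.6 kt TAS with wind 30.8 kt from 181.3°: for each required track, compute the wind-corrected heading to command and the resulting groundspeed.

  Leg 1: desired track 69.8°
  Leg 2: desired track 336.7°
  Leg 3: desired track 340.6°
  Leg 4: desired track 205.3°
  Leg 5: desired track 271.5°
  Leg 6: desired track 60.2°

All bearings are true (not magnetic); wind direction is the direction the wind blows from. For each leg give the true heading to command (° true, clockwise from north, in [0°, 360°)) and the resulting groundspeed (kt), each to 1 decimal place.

Leg 1: heading=78.4°, groundspeed=201.7 kt
Leg 2: heading=332.9°, groundspeed=220.2 kt
Leg 3: heading=337.4°, groundspeed=221.1 kt
Leg 4: heading=201.6°, groundspeed=164.1 kt
Leg 5: heading=262.3°, groundspeed=190.2 kt
Leg 6: heading=68.1°, groundspeed=206.7 kt

Leg 1: desired track 69.8°; wind correction +8.6° → command heading 78.4°, groundspeed 201.7 kt
Leg 2: desired track 336.7°; wind correction -3.8° → command heading 332.9°, groundspeed 220.2 kt
Leg 3: desired track 340.6°; wind correction -3.2° → command heading 337.4°, groundspeed 221.1 kt
Leg 4: desired track 205.3°; wind correction -3.7° → command heading 201.6°, groundspeed 164.1 kt
Leg 5: desired track 271.5°; wind correction -9.2° → command heading 262.3°, groundspeed 190.2 kt
Leg 6: desired track 60.2°; wind correction +7.9° → command heading 68.1°, groundspeed 206.7 kt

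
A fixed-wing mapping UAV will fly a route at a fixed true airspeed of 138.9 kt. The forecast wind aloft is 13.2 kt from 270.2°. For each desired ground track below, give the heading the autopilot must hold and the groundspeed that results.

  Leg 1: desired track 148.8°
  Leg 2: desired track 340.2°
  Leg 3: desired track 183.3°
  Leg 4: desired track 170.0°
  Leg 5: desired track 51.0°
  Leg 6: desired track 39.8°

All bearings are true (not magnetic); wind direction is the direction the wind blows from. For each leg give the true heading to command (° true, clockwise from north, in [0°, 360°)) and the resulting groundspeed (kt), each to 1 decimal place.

Leg 1: heading=153.5°, groundspeed=145.3 kt
Leg 2: heading=335.1°, groundspeed=133.8 kt
Leg 3: heading=188.7°, groundspeed=137.6 kt
Leg 4: heading=175.4°, groundspeed=140.6 kt
Leg 5: heading=47.6°, groundspeed=148.9 kt
Leg 6: heading=35.6°, groundspeed=146.9 kt

Leg 1: desired track 148.8°; wind correction +4.7° → command heading 153.5°, groundspeed 145.3 kt
Leg 2: desired track 340.2°; wind correction -5.1° → command heading 335.1°, groundspeed 133.8 kt
Leg 3: desired track 183.3°; wind correction +5.4° → command heading 188.7°, groundspeed 137.6 kt
Leg 4: desired track 170.0°; wind correction +5.4° → command heading 175.4°, groundspeed 140.6 kt
Leg 5: desired track 51.0°; wind correction -3.4° → command heading 47.6°, groundspeed 148.9 kt
Leg 6: desired track 39.8°; wind correction -4.2° → command heading 35.6°, groundspeed 146.9 kt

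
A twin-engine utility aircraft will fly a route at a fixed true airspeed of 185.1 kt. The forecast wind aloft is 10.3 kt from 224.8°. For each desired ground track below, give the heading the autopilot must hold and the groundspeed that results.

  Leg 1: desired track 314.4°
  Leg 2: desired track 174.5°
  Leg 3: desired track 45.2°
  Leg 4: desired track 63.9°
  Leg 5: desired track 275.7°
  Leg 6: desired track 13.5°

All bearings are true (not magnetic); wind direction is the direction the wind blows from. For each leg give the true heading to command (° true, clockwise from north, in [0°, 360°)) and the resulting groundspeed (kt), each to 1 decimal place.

Leg 1: desired track 314.4°; wind correction -3.2° → command heading 311.2°, groundspeed 184.7 kt
Leg 2: desired track 174.5°; wind correction +2.5° → command heading 177.0°, groundspeed 178.4 kt
Leg 3: desired track 45.2°; wind correction +0.0° → command heading 45.2°, groundspeed 195.4 kt
Leg 4: desired track 63.9°; wind correction +1.0° → command heading 64.9°, groundspeed 194.8 kt
Leg 5: desired track 275.7°; wind correction -2.5° → command heading 273.2°, groundspeed 178.4 kt
Leg 6: desired track 13.5°; wind correction -1.7° → command heading 11.8°, groundspeed 193.8 kt

Leg 1: heading=311.2°, groundspeed=184.7 kt
Leg 2: heading=177.0°, groundspeed=178.4 kt
Leg 3: heading=45.2°, groundspeed=195.4 kt
Leg 4: heading=64.9°, groundspeed=194.8 kt
Leg 5: heading=273.2°, groundspeed=178.4 kt
Leg 6: heading=11.8°, groundspeed=193.8 kt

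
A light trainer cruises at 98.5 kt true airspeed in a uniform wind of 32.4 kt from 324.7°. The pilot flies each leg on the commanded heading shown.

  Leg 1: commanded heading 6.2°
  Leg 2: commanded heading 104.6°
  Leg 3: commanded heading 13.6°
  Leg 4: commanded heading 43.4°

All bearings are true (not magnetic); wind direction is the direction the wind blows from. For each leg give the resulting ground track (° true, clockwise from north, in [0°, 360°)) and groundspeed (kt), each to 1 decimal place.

Leg 1: heading 6.2°; drift +16.1° → track 22.3°, groundspeed 77.3 kt
Leg 2: heading 104.6°; drift +9.6° → track 114.2°, groundspeed 125.0 kt
Leg 3: heading 13.6°; drift +17.5° → track 31.1°, groundspeed 81.0 kt
Leg 4: heading 43.4°; drift +19.0° → track 62.4°, groundspeed 97.5 kt

Leg 1: track=22.3°, groundspeed=77.3 kt
Leg 2: track=114.2°, groundspeed=125.0 kt
Leg 3: track=31.1°, groundspeed=81.0 kt
Leg 4: track=62.4°, groundspeed=97.5 kt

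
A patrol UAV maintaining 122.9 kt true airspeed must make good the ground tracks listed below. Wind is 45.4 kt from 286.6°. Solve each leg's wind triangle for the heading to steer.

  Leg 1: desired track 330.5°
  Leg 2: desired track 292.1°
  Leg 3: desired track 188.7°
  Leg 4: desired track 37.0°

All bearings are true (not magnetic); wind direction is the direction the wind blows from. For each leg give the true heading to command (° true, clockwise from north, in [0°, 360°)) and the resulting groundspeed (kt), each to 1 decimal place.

Leg 1: desired track 330.5°; wind correction -14.8° → command heading 315.7°, groundspeed 86.1 kt
Leg 2: desired track 292.1°; wind correction -2.0° → command heading 290.1°, groundspeed 77.6 kt
Leg 3: desired track 188.7°; wind correction +21.5° → command heading 210.2°, groundspeed 120.6 kt
Leg 4: desired track 37.0°; wind correction -20.3° → command heading 16.7°, groundspeed 131.1 kt

Leg 1: heading=315.7°, groundspeed=86.1 kt
Leg 2: heading=290.1°, groundspeed=77.6 kt
Leg 3: heading=210.2°, groundspeed=120.6 kt
Leg 4: heading=16.7°, groundspeed=131.1 kt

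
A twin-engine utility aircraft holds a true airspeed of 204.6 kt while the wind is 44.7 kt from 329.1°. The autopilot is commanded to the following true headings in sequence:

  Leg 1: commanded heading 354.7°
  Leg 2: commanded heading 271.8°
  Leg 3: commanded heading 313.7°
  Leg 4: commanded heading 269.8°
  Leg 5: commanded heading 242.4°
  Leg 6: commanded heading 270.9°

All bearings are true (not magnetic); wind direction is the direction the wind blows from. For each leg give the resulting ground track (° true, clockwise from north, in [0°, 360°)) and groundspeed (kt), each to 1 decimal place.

Leg 1: track=1.4°, groundspeed=165.4 kt
Leg 2: track=260.0°, groundspeed=184.3 kt
Leg 3: track=309.5°, groundspeed=161.9 kt
Leg 4: track=257.9°, groundspeed=185.8 kt
Leg 5: track=229.9°, groundspeed=206.9 kt
Leg 6: track=259.0°, groundspeed=185.0 kt

Leg 1: heading 354.7°; drift +6.7° → track 1.4°, groundspeed 165.4 kt
Leg 2: heading 271.8°; drift -11.8° → track 260.0°, groundspeed 184.3 kt
Leg 3: heading 313.7°; drift -4.2° → track 309.5°, groundspeed 161.9 kt
Leg 4: heading 269.8°; drift -11.9° → track 257.9°, groundspeed 185.8 kt
Leg 5: heading 242.4°; drift -12.5° → track 229.9°, groundspeed 206.9 kt
Leg 6: heading 270.9°; drift -11.9° → track 259.0°, groundspeed 185.0 kt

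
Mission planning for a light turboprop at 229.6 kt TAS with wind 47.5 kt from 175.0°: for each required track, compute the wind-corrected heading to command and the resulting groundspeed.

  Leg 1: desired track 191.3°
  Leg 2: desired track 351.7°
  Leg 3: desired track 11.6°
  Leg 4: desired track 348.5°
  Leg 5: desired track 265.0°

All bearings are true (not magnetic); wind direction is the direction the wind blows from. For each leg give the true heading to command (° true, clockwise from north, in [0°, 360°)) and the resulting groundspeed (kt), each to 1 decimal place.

Leg 1: desired track 191.3°; wind correction -3.3° → command heading 188.0°, groundspeed 183.6 kt
Leg 2: desired track 351.7°; wind correction -0.7° → command heading 351.0°, groundspeed 277.0 kt
Leg 3: desired track 11.6°; wind correction +3.4° → command heading 15.0°, groundspeed 274.7 kt
Leg 4: desired track 348.5°; wind correction -1.3° → command heading 347.2°, groundspeed 276.7 kt
Leg 5: desired track 265.0°; wind correction -11.9° → command heading 253.1°, groundspeed 224.6 kt

Leg 1: heading=188.0°, groundspeed=183.6 kt
Leg 2: heading=351.0°, groundspeed=277.0 kt
Leg 3: heading=15.0°, groundspeed=274.7 kt
Leg 4: heading=347.2°, groundspeed=276.7 kt
Leg 5: heading=253.1°, groundspeed=224.6 kt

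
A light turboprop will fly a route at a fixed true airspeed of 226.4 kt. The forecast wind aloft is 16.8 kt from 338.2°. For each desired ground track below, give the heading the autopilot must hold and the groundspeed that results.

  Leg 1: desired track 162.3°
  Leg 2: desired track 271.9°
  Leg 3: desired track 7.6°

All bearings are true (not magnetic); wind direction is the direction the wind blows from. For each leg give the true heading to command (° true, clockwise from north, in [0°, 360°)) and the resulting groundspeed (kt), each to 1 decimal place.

Leg 1: desired track 162.3°; wind correction +0.3° → command heading 162.6°, groundspeed 243.2 kt
Leg 2: desired track 271.9°; wind correction +3.9° → command heading 275.8°, groundspeed 219.1 kt
Leg 3: desired track 7.6°; wind correction -2.1° → command heading 5.5°, groundspeed 211.6 kt

Leg 1: heading=162.6°, groundspeed=243.2 kt
Leg 2: heading=275.8°, groundspeed=219.1 kt
Leg 3: heading=5.5°, groundspeed=211.6 kt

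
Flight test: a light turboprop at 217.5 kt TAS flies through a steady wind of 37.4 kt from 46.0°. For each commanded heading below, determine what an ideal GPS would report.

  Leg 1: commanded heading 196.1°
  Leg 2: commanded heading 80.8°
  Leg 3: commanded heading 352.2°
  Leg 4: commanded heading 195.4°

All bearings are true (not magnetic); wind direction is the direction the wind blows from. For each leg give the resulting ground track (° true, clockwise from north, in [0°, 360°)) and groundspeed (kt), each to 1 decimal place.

Leg 1: heading 196.1°; drift +4.3° → track 200.4°, groundspeed 250.6 kt
Leg 2: heading 80.8°; drift +6.5° → track 87.3°, groundspeed 188.0 kt
Leg 3: heading 352.2°; drift -8.8° → track 343.4°, groundspeed 197.7 kt
Leg 4: heading 195.4°; drift +4.4° → track 199.8°, groundspeed 250.4 kt

Leg 1: track=200.4°, groundspeed=250.6 kt
Leg 2: track=87.3°, groundspeed=188.0 kt
Leg 3: track=343.4°, groundspeed=197.7 kt
Leg 4: track=199.8°, groundspeed=250.4 kt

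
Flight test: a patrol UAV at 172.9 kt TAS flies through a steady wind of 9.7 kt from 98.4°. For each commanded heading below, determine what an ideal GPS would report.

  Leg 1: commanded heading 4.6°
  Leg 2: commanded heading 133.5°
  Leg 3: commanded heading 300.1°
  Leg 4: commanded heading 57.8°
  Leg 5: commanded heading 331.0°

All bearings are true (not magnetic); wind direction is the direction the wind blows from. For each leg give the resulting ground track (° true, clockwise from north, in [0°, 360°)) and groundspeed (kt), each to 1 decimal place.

Leg 1: track=1.4°, groundspeed=173.8 kt
Leg 2: track=135.4°, groundspeed=165.1 kt
Leg 3: track=299.0°, groundspeed=181.9 kt
Leg 4: track=55.6°, groundspeed=165.7 kt
Leg 5: track=328.5°, groundspeed=179.0 kt

Leg 1: heading 4.6°; drift -3.2° → track 1.4°, groundspeed 173.8 kt
Leg 2: heading 133.5°; drift +1.9° → track 135.4°, groundspeed 165.1 kt
Leg 3: heading 300.1°; drift -1.1° → track 299.0°, groundspeed 181.9 kt
Leg 4: heading 57.8°; drift -2.2° → track 55.6°, groundspeed 165.7 kt
Leg 5: heading 331.0°; drift -2.5° → track 328.5°, groundspeed 179.0 kt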